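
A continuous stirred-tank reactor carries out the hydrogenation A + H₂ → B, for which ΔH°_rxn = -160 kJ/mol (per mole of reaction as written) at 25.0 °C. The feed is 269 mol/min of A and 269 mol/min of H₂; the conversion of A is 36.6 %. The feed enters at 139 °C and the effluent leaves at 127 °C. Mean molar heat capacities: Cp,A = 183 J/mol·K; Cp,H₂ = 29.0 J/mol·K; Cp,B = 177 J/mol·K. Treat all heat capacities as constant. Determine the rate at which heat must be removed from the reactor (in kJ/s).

Q_out = 280 kJ/s

Extent of reaction ξ = 0.366 × 269 = 98.454 mol/min
Reaction term: ξ·ΔH°_rxn = 98.454 × -160 = -15753 kJ/min
Sensible, feed 139→25 °C: -6501.2 kJ/min
Outlet flows (mol/min): A 170.55, H₂ 170.55, B 98.454
Sensible, products 25→127 °C: 5465.4 kJ/min
Q = ΔH = -16788 kJ/min = -279.81 kW
Heat removed = 279.81 kJ/s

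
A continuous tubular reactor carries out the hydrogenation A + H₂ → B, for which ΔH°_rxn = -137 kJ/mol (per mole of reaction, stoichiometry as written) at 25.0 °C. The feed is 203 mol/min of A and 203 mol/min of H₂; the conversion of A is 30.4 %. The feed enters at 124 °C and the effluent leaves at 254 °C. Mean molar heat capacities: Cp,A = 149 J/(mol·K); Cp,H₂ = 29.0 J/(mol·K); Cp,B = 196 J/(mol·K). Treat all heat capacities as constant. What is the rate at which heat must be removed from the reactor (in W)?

Extent of reaction ξ = 0.304 × 203 = 61.712 mol/min
Reaction term: ξ·ΔH°_rxn = 61.712 × -137 = -8454.5 kJ/min
Sensible, feed 124→25 °C: -3577.3 kJ/min
Outlet flows (mol/min): A 141.29, H₂ 141.29, B 61.712
Sensible, products 25→254 °C: 8529.1 kJ/min
Q = ΔH = -3502.7 kJ/min = -58.379 kW
Heat removed = 58379 W

Q_out = 58400 W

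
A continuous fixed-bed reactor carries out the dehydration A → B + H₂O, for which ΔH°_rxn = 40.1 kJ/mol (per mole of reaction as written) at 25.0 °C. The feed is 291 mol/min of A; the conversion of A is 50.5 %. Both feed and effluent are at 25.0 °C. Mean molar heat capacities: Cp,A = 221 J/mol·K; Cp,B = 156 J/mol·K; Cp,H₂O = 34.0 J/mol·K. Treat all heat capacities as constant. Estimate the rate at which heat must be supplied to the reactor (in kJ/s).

Extent of reaction ξ = 0.505 × 291 = 146.96 mol/min
Reaction term: ξ·ΔH°_rxn = 146.96 × 40.1 = 5892.9 kJ/min
Q = ΔH = 5892.9 kJ/min = 98.215 kW
Heat supplied = 98.215 kJ/s

Q_in = 98.2 kJ/s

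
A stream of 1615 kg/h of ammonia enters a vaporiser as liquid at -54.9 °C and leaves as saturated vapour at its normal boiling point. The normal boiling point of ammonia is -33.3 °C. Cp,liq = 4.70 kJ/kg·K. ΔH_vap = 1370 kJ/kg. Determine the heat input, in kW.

Q = 660 kW

liquid -54.9→-33.3 °C: 101.52 kJ/kg
vaporisation at -33.3 °C: 1370 kJ/kg
Δh = 101.52 + 1370 = 1471.5 kJ/kg
Q = ṁ·Δh = 1615 kg/h × 1471.5 kJ/kg = 2.3765e+06 kJ/h
|Q| = 660.14 kW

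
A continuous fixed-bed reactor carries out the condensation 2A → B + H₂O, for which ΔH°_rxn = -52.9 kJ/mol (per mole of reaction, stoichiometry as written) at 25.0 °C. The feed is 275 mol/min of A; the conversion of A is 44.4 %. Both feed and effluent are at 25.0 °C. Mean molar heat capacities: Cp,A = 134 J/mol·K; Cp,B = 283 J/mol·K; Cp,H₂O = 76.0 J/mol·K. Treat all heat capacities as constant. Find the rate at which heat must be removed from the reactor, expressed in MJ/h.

Extent of reaction ξ = 0.444 × 275 / 2 = 61.05 mol/min
Reaction term: ξ·ΔH°_rxn = 61.05 × -52.9 = -3229.5 kJ/min
Q = ΔH = -3229.5 kJ/min = -53.826 kW
Heat removed = 193.77 MJ/h

Q_out = 194 MJ/h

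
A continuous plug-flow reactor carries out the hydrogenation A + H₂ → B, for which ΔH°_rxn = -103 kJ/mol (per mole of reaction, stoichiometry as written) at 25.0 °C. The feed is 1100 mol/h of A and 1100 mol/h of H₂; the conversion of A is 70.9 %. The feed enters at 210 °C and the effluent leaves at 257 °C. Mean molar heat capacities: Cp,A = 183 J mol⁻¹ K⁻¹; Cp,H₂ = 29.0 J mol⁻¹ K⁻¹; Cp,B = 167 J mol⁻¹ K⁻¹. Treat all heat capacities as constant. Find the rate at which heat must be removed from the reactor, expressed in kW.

Q_out = 21.5 kW

Extent of reaction ξ = 0.709 × 1100 = 779.9 mol/h
Reaction term: ξ·ΔH°_rxn = 779.9 × -103 = -80330 kJ/h
Sensible, feed 210→25 °C: -43142 kJ/h
Outlet flows (mol/h): A 320.1, H₂ 320.1, B 779.9
Sensible, products 25→257 °C: 45960 kJ/h
Q = ΔH = -77511 kJ/h = -21.531 kW
Heat removed = 21.531 kW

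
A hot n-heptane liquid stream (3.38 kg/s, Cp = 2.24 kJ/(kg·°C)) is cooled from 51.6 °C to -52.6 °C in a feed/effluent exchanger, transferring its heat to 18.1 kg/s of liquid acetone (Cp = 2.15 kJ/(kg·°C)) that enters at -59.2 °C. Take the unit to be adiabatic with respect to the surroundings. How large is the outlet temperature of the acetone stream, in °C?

T_c,out = -38.9 °C

Heat released by hot stream: Q = 3.38 × 2.24 × (51.6 − -52.6) = 788.92 kJ/s
Energy balance on cold side (adiabatic exchanger): Q = ṁ_c·Cp_c·(T_c,out − T_c,in)
T_c,out = -59.2 + 788.92/(18.1 × 2.15) = -38.927 °C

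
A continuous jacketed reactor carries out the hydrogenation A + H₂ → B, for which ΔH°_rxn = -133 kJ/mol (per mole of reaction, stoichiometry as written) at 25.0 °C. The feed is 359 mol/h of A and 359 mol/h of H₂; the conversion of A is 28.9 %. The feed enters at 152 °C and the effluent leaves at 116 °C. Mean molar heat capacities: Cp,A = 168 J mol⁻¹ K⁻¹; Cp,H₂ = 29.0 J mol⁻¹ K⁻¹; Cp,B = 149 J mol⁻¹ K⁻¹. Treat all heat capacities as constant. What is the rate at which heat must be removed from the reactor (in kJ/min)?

Q_out = 280 kJ/min

Extent of reaction ξ = 0.289 × 359 = 103.75 mol/h
Reaction term: ξ·ΔH°_rxn = 103.75 × -133 = -13799 kJ/h
Sensible, feed 152→25 °C: -8981.8 kJ/h
Outlet flows (mol/h): A 255.25, H₂ 255.25, B 103.75
Sensible, products 25→116 °C: 5982.6 kJ/h
Q = ΔH = -16798 kJ/h = -4.6661 kW
Heat removed = 279.97 kJ/min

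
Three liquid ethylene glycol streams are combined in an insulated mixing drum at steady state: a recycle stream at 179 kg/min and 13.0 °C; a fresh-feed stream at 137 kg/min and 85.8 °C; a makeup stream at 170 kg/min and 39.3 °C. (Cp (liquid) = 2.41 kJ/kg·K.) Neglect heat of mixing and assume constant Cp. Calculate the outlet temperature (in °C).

T_out = 42.7 °C

Adiabatic, steady state ⇒ Σ ṁᵢCp,ᵢ(T_out − Tᵢ) = 0
T_out = Σ ṁᵢCp,ᵢTᵢ / Σ ṁᵢCp,ᵢ
      = 50038 / 1171.3 = 42.721 °C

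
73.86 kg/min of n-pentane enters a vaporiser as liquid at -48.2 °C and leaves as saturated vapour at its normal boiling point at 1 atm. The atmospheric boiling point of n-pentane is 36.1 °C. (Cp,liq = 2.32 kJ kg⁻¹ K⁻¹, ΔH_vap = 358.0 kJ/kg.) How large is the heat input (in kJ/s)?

liquid -48.2→36.1 °C: 195.58 kJ/kg
vaporisation at 36.1 °C: 358 kJ/kg
Δh = 195.58 + 358 = 553.58 kJ/kg
Q = ṁ·Δh = 73.86 kg/min × 553.58 kJ/kg = 40887 kJ/min
|Q| = 681.45 kW

Q = 681 kJ/s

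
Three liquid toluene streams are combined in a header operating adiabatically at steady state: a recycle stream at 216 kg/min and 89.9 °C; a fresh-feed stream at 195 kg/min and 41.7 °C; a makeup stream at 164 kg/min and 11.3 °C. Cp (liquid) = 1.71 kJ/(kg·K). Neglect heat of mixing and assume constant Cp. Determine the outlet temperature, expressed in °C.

Adiabatic, steady state ⇒ Σ ṁᵢCp,ᵢ(T_out − Tᵢ) = 0
T_out = Σ ṁᵢCp,ᵢTᵢ / Σ ṁᵢCp,ᵢ
      = 50279 / 983.25 = 51.136 °C

T_out = 51.1 °C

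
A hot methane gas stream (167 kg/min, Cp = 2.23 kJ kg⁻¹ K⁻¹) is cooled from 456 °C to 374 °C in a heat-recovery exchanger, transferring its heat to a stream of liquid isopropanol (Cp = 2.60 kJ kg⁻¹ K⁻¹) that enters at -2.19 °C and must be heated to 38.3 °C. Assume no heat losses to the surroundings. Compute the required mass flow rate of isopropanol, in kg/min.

ṁ_c = 290 kg/min

Heat released by hot stream: Q = 167 × 2.23 × (456 − 374) = 30538 kJ/min
Energy balance on cold side (adiabatic exchanger): Q = ṁ_c·Cp_c·(T_c,out − T_c,in)
ṁ_c = 30538 / [2.60 × (38.3 − -2.19)] = 290.08 kg/min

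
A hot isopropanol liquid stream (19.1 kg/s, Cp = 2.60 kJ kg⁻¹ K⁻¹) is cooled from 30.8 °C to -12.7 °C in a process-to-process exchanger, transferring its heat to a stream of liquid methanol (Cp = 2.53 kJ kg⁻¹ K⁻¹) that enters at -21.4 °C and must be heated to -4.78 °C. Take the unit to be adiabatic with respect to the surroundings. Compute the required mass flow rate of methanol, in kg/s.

Heat released by hot stream: Q = 19.1 × 2.60 × (30.8 − -12.7) = 2160.2 kJ/s
Energy balance on cold side (adiabatic exchanger): Q = ṁ_c·Cp_c·(T_c,out − T_c,in)
ṁ_c = 2160.2 / [2.53 × (-4.78 − -21.4)] = 51.374 kg/s

ṁ_c = 51.4 kg/s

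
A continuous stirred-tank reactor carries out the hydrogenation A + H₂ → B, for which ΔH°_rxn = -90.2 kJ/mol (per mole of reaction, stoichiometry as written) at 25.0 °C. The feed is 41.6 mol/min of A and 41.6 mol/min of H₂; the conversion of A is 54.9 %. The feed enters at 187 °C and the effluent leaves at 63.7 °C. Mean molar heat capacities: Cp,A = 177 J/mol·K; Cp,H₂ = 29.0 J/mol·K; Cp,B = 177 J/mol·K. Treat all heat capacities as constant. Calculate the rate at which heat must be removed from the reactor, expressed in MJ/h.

Extent of reaction ξ = 0.549 × 41.6 = 22.838 mol/min
Reaction term: ξ·ΔH°_rxn = 22.838 × -90.2 = -2060 kJ/min
Sensible, feed 187→25 °C: -1388.3 kJ/min
Outlet flows (mol/min): A 18.762, H₂ 18.762, B 22.838
Sensible, products 25→63.7 °C: 306.01 kJ/min
Q = ΔH = -3142.3 kJ/min = -52.371 kW
Heat removed = 188.54 MJ/h

Q_out = 189 MJ/h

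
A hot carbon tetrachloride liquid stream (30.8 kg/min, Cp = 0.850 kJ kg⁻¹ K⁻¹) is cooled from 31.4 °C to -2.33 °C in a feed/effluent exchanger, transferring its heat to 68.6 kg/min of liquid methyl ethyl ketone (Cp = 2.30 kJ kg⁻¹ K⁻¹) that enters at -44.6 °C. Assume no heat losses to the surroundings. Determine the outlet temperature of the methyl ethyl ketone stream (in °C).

T_c,out = -39.0 °C

Heat released by hot stream: Q = 30.8 × 0.850 × (31.4 − -2.33) = 883.05 kJ/min
Energy balance on cold side (adiabatic exchanger): Q = ṁ_c·Cp_c·(T_c,out − T_c,in)
T_c,out = -44.6 + 883.05/(68.6 × 2.30) = -39.003 °C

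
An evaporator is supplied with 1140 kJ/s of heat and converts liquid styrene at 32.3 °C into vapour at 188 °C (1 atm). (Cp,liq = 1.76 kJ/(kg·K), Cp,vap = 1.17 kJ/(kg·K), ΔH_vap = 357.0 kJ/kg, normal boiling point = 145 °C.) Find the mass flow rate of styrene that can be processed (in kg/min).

Δh = 1.76×(145−32.3) + 357.0 + 1.17×(188−145) = 605.66 kJ/kg
Q = 1140 kJ/s = 1140 kJ/s = 68400 kJ/min
ṁ = Q/Δh = 68400 / 605.66 = 112.93 kg/min

ṁ = 113 kg/min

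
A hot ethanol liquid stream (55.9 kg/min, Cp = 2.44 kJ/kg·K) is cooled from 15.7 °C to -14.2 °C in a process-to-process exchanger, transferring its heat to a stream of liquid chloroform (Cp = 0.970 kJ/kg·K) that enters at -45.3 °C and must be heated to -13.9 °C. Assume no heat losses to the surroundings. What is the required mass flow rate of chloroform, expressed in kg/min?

Heat released by hot stream: Q = 55.9 × 2.44 × (15.7 − -14.2) = 4078.2 kJ/min
Energy balance on cold side (adiabatic exchanger): Q = ṁ_c·Cp_c·(T_c,out − T_c,in)
ṁ_c = 4078.2 / [0.970 × (-13.9 − -45.3)] = 133.9 kg/min

ṁ_c = 134 kg/min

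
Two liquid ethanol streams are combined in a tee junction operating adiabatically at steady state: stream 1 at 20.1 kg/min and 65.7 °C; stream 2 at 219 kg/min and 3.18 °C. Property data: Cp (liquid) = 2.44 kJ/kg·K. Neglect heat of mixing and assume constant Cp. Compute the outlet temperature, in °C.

No heat crosses the boundary, so H_out = H_in.
Σ ṁᵢCp,ᵢTᵢ = 20.1×2.44×65.7 + 219×2.44×3.18 = 4921.5
Σ ṁᵢCp,ᵢ = 20.1×2.44 + 219×2.44 = 583.4
T_out = 4921.5 / 583.4 = 8.4358 °C

T_out = 8.44 °C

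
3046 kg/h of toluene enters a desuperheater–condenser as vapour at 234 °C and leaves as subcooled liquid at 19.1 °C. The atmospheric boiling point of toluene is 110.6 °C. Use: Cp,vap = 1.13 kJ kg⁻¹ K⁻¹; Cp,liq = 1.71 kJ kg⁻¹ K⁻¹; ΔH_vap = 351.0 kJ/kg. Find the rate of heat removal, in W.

vapour 234→110.6 °C: -139.44 kJ/kg
condensation at 110.6 °C: -351 kJ/kg
liquid 110.6→19.1 °C: -156.47 kJ/kg
Δh = -139.44 + -351 + -156.47 = -646.91 kJ/kg
Q = ṁ·Δh = 3046 kg/h × -646.91 kJ/kg = -1.9705e+06 kJ/h
|Q| = 547.36 kW = 547360 W

Q_c = 547000 W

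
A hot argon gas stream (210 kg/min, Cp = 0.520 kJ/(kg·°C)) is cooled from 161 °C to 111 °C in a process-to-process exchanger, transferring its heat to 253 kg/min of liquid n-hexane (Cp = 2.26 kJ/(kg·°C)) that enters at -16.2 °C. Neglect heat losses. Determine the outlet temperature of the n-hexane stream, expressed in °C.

Heat released by hot stream: Q = 210 × 0.520 × (161 − 111) = 5460 kJ/min
Energy balance on cold side (adiabatic exchanger): Q = ṁ_c·Cp_c·(T_c,out − T_c,in)
T_c,out = -16.2 + 5460/(253 × 2.26) = -6.6509 °C

T_c,out = -6.65 °C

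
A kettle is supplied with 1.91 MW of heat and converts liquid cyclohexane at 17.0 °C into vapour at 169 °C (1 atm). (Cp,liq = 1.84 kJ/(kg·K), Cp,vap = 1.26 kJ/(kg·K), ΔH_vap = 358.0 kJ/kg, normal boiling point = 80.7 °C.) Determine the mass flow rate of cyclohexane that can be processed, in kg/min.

Δh = 1.84×(80.7−17.0) + 358.0 + 1.26×(169−80.7) = 586.47 kJ/kg
Q = 1.91 MW = 1910 kJ/s = 114600 kJ/min
ṁ = Q/Δh = 114600 / 586.47 = 195.41 kg/min

ṁ = 195 kg/min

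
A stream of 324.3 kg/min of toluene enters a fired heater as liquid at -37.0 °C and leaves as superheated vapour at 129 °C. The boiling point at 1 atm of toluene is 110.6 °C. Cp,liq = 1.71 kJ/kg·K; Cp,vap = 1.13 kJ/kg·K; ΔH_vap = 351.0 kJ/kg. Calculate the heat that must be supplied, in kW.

Q = 3370 kW

liquid -37.0→110.6 °C: 252.4 kJ/kg
vaporisation at 110.6 °C: 351 kJ/kg
vapour 110.6→129 °C: 20.792 kJ/kg
Δh = 252.4 + 351 + 20.792 = 624.19 kJ/kg
Q = ṁ·Δh = 324.3 kg/min × 624.19 kJ/kg = 202420 kJ/min
|Q| = 3373.7 kW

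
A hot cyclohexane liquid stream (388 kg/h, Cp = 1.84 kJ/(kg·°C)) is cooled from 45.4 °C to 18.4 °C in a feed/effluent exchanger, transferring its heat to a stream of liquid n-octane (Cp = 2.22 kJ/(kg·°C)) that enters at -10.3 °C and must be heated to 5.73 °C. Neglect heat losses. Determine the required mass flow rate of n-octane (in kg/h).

Heat released by hot stream: Q = 388 × 1.84 × (45.4 − 18.4) = 19276 kJ/h
Energy balance on cold side (adiabatic exchanger): Q = ṁ_c·Cp_c·(T_c,out − T_c,in)
ṁ_c = 19276 / [2.22 × (5.73 − -10.3)] = 541.66 kg/h

ṁ_c = 542 kg/h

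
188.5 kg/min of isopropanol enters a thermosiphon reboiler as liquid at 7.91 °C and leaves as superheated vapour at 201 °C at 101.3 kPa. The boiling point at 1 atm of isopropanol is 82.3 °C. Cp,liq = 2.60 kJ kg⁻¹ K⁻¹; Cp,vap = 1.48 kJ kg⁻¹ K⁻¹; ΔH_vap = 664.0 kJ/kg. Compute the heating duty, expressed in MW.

liquid 7.91→82.3 °C: 193.41 kJ/kg
vaporisation at 82.3 °C: 664 kJ/kg
vapour 82.3→201 °C: 175.68 kJ/kg
Δh = 193.41 + 664 + 175.68 = 1033.1 kJ/kg
Q = ṁ·Δh = 188.5 kg/min × 1033.1 kJ/kg = 194740 kJ/min
|Q| = 3245.6 kW = 3.2456 MW

Q = 3.25 MW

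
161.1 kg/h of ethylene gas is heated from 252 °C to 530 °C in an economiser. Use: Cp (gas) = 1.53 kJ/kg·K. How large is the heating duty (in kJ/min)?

Q = 1140 kJ/min

Q = ṁ·Cp·ΔT = 161.1 × 1.53 × (530 − 252) = 68522 kJ/h
Converting: 68522 / 3600 s = 19.034 kW
Heating duty = 1142 kJ/min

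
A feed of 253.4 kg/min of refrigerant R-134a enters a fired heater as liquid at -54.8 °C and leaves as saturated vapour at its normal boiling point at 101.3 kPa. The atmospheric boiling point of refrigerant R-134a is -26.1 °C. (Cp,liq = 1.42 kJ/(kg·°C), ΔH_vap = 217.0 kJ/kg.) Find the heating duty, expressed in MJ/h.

Q = 3920 MJ/h

liquid -54.8→-26.1 °C: 40.754 kJ/kg
vaporisation at -26.1 °C: 217 kJ/kg
Δh = 40.754 + 217 = 257.75 kJ/kg
Q = ṁ·Δh = 253.4 kg/min × 257.75 kJ/kg = 65315 kJ/min
|Q| = 1088.6 kW = 3918.9 MJ/h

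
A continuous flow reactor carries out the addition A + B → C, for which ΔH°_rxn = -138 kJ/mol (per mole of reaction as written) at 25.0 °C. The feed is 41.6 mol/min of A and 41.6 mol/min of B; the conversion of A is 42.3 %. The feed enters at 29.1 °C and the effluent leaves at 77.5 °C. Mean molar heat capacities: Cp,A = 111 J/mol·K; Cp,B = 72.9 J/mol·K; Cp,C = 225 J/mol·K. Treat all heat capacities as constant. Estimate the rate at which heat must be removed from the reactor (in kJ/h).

Extent of reaction ξ = 0.423 × 41.6 = 17.597 mol/min
Reaction term: ξ·ΔH°_rxn = 17.597 × -138 = -2428.4 kJ/min
Sensible, feed 29.1→25 °C: -31.366 kJ/min
Outlet flows (mol/min): A 24.003, B 24.003, C 17.597
Sensible, products 25→77.5 °C: 439.61 kJ/min
Q = ΔH = -2020.1 kJ/min = -33.669 kW
Heat removed = 121210 kJ/h

Q_out = 121000 kJ/h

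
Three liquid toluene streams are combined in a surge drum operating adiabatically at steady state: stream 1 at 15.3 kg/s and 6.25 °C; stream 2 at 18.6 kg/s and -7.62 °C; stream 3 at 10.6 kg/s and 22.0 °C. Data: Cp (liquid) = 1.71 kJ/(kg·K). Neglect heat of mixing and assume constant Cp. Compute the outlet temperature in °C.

Adiabatic, steady state ⇒ Σ ṁᵢCp,ᵢ(T_out − Tᵢ) = 0
Σ ṁᵢCp,ᵢTᵢ = 15.3×1.71×6.25 + 18.6×1.71×-7.62 + 10.6×1.71×22.0 = 319.93
Σ ṁᵢCp,ᵢ = 15.3×1.71 + 18.6×1.71 + 10.6×1.71 = 76.095
T_out = 319.93 / 76.095 = 4.2043 °C

T_out = 4.20 °C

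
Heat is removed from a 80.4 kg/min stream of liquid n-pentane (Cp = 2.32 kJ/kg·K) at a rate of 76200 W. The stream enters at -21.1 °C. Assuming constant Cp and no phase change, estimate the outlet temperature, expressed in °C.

Q = 76200 W = 4572 kJ/min
ΔT = Q/(ṁ·Cp) = 4572/(80.4×2.32) = 24.511 K
T_out = -21.1 − 24.511 = -45.611 °C

T_out = -45.6 °C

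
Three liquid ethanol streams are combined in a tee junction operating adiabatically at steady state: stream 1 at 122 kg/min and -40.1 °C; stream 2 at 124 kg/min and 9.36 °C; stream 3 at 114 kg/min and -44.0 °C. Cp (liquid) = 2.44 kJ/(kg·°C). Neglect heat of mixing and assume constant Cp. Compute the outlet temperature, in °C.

T_out = -24.3 °C

Adiabatic, steady state ⇒ Σ ṁᵢCp,ᵢ(T_out − Tᵢ) = 0
T_out = Σ ṁᵢCp,ᵢTᵢ / Σ ṁᵢCp,ᵢ
      = -21344 / 878.4 = -24.299 °C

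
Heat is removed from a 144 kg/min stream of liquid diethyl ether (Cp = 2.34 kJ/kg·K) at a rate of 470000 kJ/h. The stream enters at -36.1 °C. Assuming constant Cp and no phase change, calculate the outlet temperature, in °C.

T_out = -59.3 °C

Q = 470000 kJ/h = 7833.3 kJ/min
ΔT = Q/(ṁ·Cp) = 7833.3/(144×2.34) = 23.247 K
T_out = -36.1 − 23.247 = -59.347 °C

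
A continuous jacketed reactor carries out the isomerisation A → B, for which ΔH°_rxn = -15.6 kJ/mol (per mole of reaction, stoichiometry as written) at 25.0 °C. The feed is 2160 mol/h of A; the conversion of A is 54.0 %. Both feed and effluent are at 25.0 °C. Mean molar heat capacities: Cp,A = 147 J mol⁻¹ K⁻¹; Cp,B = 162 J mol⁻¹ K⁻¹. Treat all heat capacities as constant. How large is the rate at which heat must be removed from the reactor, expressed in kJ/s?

Q_out = 5.05 kJ/s

Extent of reaction ξ = 0.540 × 2160 = 1166.4 mol/h
Reaction term: ξ·ΔH°_rxn = 1166.4 × -15.6 = -18196 kJ/h
Q = ΔH = -18196 kJ/h = -5.0544 kW
Heat removed = 5.0544 kJ/s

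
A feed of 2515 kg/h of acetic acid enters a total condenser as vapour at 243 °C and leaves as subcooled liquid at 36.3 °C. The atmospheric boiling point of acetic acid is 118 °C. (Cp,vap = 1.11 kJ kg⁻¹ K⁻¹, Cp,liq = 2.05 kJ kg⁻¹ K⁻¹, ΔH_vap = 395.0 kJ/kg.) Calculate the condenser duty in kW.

vapour 243→118 °C: -138.75 kJ/kg
condensation at 118 °C: -395 kJ/kg
liquid 118→36.3 °C: -167.48 kJ/kg
Δh = -138.75 + -395 + -167.48 = -701.24 kJ/kg
Q = ṁ·Δh = 2515 kg/h × -701.24 kJ/kg = -1.7636e+06 kJ/h
|Q| = 489.89 kW

Q_c = 490 kW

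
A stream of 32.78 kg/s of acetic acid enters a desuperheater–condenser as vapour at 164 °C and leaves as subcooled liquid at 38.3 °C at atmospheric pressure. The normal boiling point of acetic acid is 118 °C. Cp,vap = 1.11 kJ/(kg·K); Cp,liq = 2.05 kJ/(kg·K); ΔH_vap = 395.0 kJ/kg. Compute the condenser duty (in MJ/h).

Q_c = 71900 MJ/h

vapour 164→118 °C: -51.06 kJ/kg
condensation at 118 °C: -395 kJ/kg
liquid 118→38.3 °C: -163.38 kJ/kg
Δh = -51.06 + -395 + -163.38 = -609.44 kJ/kg
Q = ṁ·Δh = 32.78 kg/s × -609.44 kJ/kg = -19978 kJ/s
|Q| = 19978 kW = 71919 MJ/h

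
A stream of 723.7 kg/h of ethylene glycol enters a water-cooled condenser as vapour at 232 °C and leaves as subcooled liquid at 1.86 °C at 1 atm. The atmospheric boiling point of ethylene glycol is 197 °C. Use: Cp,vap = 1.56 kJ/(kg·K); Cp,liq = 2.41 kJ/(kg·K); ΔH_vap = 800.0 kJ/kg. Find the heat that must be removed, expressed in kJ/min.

Q_c = 16000 kJ/min

vapour 232→197 °C: -54.6 kJ/kg
condensation at 197 °C: -800 kJ/kg
liquid 197→1.86 °C: -470.29 kJ/kg
Δh = -54.6 + -800 + -470.29 = -1324.9 kJ/kg
Q = ṁ·Δh = 723.7 kg/h × -1324.9 kJ/kg = -958820 kJ/h
|Q| = 266.34 kW = 15980 kJ/min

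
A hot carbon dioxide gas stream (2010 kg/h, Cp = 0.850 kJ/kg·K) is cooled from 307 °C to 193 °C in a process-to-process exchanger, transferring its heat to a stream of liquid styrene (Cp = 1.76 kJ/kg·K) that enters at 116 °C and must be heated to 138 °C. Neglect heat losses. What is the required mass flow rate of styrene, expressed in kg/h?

ṁ_c = 5030 kg/h

Heat released by hot stream: Q = 2010 × 0.850 × (307 − 193) = 194770 kJ/h
Energy balance on cold side (adiabatic exchanger): Q = ṁ_c·Cp_c·(T_c,out − T_c,in)
ṁ_c = 194770 / [1.76 × (138 − 116)] = 5030.2 kg/h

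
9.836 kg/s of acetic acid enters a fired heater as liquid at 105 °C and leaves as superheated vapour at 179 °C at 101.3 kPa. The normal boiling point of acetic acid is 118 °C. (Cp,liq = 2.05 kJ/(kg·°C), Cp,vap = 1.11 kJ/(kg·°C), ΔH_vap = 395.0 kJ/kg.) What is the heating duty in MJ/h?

liquid 105→118 °C: 26.65 kJ/kg
vaporisation at 118 °C: 395 kJ/kg
vapour 118→179 °C: 67.71 kJ/kg
Δh = 26.65 + 395 + 67.71 = 489.36 kJ/kg
Q = ṁ·Δh = 9.836 kg/s × 489.36 kJ/kg = 4813.3 kJ/s
|Q| = 4813.3 kW = 17328 MJ/h

Q = 17300 MJ/h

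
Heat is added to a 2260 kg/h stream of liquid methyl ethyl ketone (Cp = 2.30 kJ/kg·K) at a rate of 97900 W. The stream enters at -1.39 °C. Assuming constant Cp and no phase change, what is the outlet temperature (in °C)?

T_out = 66.4 °C

Q = 97900 W = 352440 kJ/h
ΔT = Q/(ṁ·Cp) = 352440/(2260×2.30) = 67.803 K
T_out = -1.39 + 67.803 = 66.413 °C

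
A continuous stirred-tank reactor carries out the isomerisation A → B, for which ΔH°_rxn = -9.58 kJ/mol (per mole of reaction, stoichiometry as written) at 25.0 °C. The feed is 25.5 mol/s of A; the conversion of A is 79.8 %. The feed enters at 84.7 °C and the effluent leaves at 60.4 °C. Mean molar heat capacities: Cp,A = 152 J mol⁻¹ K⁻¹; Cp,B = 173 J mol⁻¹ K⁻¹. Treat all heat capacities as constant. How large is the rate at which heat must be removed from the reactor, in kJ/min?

Extent of reaction ξ = 0.798 × 25.5 = 20.349 mol/s
Reaction term: ξ·ΔH°_rxn = 20.349 × -9.58 = -194.94 kJ/s
Sensible, feed 84.7→25 °C: -231.4 kJ/s
Outlet flows (mol/s): A 5.151, B 20.349
Sensible, products 25→60.4 °C: 152.34 kJ/s
Q = ΔH = -274 kJ/s = -274 kW
Heat removed = 16440 kJ/min

Q_out = 16400 kJ/min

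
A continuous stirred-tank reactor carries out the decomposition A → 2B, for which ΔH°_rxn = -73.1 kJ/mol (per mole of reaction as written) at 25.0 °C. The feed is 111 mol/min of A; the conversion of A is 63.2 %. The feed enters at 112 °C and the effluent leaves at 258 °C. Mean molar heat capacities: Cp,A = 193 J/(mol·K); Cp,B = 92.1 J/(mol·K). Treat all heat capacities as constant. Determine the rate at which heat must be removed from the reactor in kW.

Q_out = 35.7 kW

Extent of reaction ξ = 0.632 × 111 = 70.152 mol/min
Reaction term: ξ·ΔH°_rxn = 70.152 × -73.1 = -5128.1 kJ/min
Sensible, feed 112→25 °C: -1863.8 kJ/min
Outlet flows (mol/min): A 40.848, B 140.3
Sensible, products 25→258 °C: 4847.7 kJ/min
Q = ΔH = -2144.2 kJ/min = -35.737 kW
Heat removed = 35.737 kW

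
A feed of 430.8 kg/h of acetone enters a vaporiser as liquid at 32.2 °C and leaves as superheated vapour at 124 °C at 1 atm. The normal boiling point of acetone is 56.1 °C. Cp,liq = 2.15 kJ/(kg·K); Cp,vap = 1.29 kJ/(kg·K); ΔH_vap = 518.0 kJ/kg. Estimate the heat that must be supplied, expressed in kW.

Q = 78.6 kW

liquid 32.2→56.1 °C: 51.385 kJ/kg
vaporisation at 56.1 °C: 518 kJ/kg
vapour 56.1→124 °C: 87.591 kJ/kg
Δh = 51.385 + 518 + 87.591 = 656.98 kJ/kg
Q = ṁ·Δh = 430.8 kg/h × 656.98 kJ/kg = 283030 kJ/h
|Q| = 78.618 kW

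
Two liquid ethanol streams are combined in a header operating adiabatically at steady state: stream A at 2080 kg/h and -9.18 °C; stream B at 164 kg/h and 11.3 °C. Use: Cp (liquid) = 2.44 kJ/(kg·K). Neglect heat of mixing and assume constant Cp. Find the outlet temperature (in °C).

T_out = -7.68 °C

No heat crosses the boundary, so H_out = H_in.
T_out = Σ ṁᵢCp,ᵢTᵢ / Σ ṁᵢCp,ᵢ
      = -42069 / 5475.4 = -7.6832 °C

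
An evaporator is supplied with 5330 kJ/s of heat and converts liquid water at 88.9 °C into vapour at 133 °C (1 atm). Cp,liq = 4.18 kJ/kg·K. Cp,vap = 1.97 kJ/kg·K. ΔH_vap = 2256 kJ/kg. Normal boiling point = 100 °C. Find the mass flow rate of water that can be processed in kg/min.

ṁ = 135 kg/min

Δh = 4.18×(100−88.9) + 2256 + 1.97×(133−100) = 2367.4 kJ/kg
Q = 5330 kJ/s = 5330 kJ/s = 319800 kJ/min
ṁ = Q/Δh = 319800 / 2367.4 = 135.08 kg/min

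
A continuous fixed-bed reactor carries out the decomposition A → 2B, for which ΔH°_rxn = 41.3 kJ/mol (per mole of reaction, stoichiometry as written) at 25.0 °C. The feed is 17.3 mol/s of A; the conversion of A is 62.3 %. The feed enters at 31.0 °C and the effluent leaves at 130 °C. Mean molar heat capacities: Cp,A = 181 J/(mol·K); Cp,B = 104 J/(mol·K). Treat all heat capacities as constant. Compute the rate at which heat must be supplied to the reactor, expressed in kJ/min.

Extent of reaction ξ = 0.623 × 17.3 = 10.778 mol/s
Reaction term: ξ·ΔH°_rxn = 10.778 × 41.3 = 445.13 kJ/s
Sensible, feed 31.0→25 °C: -18.788 kJ/s
Outlet flows (mol/s): A 6.5221, B 21.556
Sensible, products 25→130 °C: 359.34 kJ/s
Q = ΔH = 785.68 kJ/s = 785.68 kW
Heat supplied = 47141 kJ/min

Q_in = 47100 kJ/min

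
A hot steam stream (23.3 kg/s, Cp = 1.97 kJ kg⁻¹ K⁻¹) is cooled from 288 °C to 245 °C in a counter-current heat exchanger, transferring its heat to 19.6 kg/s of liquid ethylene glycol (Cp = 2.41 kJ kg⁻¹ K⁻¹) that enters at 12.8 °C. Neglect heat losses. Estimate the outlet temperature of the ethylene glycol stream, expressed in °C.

Heat released by hot stream: Q = 23.3 × 1.97 × (288 − 245) = 1973.7 kJ/s
Energy balance on cold side (adiabatic exchanger): Q = ṁ_c·Cp_c·(T_c,out − T_c,in)
T_c,out = 12.8 + 1973.7/(19.6 × 2.41) = 54.585 °C

T_c,out = 54.6 °C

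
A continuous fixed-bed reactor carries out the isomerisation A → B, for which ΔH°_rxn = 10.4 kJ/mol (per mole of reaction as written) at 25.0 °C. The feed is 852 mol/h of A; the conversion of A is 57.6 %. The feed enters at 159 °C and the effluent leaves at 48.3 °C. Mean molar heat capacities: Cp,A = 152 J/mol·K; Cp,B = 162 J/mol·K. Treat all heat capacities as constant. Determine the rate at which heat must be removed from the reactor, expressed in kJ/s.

Extent of reaction ξ = 0.576 × 852 = 490.75 mol/h
Reaction term: ξ·ΔH°_rxn = 490.75 × 10.4 = 5103.8 kJ/h
Sensible, feed 159→25 °C: -17354 kJ/h
Outlet flows (mol/h): A 361.25, B 490.75
Sensible, products 25→48.3 °C: 3131.8 kJ/h
Q = ΔH = -9117.9 kJ/h = -2.5328 kW
Heat removed = 2.5328 kJ/s

Q_out = 2.53 kJ/s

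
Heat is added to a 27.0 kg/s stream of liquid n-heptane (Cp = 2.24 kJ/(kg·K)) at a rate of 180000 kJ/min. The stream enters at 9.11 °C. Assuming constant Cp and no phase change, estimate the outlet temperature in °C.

T_out = 58.7 °C

Q = 180000 kJ/min = 3000 kJ/s
ΔT = Q/(ṁ·Cp) = 3000/(27.0×2.24) = 49.603 K
T_out = 9.11 + 49.603 = 58.713 °C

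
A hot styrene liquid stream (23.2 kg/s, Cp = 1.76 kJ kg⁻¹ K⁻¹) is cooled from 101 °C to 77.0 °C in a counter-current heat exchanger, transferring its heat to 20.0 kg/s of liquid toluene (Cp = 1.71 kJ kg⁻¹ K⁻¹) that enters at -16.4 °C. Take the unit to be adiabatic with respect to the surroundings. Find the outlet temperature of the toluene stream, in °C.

T_c,out = 12.3 °C

Heat released by hot stream: Q = 23.2 × 1.76 × (101 − 77.0) = 979.97 kJ/s
Energy balance on cold side (adiabatic exchanger): Q = ṁ_c·Cp_c·(T_c,out − T_c,in)
T_c,out = -16.4 + 979.97/(20.0 × 1.71) = 12.254 °C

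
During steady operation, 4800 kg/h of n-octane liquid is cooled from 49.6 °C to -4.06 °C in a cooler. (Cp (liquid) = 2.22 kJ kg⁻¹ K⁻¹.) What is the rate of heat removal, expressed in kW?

Q = ṁ·Cp·ΔT = 4800 × 2.22 × (-4.06 − 49.6) = -571800 kJ/h
Converting: 571800 / 3600 s = 158.83 kW

Q_c = 159 kW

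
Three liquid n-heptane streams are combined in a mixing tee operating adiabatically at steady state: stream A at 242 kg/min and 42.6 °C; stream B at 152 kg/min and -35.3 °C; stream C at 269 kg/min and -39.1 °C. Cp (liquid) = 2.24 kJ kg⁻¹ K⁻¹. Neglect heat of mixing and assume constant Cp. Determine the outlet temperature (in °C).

T_out = -8.41 °C

No heat crosses the boundary, so H_out = H_in.
Σ ṁᵢCp,ᵢTᵢ = 242×2.24×42.6 + 152×2.24×-35.3 + 269×2.24×-39.1 = -12486
Σ ṁᵢCp,ᵢ = 242×2.24 + 152×2.24 + 269×2.24 = 1485.1
T_out = -12486 / 1485.1 = -8.4077 °C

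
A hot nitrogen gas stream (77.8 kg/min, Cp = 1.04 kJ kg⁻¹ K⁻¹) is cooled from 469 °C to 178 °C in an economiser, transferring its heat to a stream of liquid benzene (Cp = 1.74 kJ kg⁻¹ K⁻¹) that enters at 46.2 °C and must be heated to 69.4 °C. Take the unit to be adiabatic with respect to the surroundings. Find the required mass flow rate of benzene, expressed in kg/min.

Heat released by hot stream: Q = 77.8 × 1.04 × (469 − 178) = 23545 kJ/min
Energy balance on cold side (adiabatic exchanger): Q = ṁ_c·Cp_c·(T_c,out − T_c,in)
ṁ_c = 23545 / [1.74 × (69.4 − 46.2)] = 583.27 kg/min

ṁ_c = 583 kg/min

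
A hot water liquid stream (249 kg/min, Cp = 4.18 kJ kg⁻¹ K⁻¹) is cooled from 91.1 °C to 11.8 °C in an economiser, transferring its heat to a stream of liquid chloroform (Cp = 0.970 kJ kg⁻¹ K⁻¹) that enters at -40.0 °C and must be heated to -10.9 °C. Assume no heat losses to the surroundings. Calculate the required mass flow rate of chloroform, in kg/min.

ṁ_c = 2920 kg/min

Heat released by hot stream: Q = 249 × 4.18 × (91.1 − 11.8) = 82537 kJ/min
Energy balance on cold side (adiabatic exchanger): Q = ṁ_c·Cp_c·(T_c,out − T_c,in)
ṁ_c = 82537 / [0.970 × (-10.9 − -40.0)] = 2924 kg/min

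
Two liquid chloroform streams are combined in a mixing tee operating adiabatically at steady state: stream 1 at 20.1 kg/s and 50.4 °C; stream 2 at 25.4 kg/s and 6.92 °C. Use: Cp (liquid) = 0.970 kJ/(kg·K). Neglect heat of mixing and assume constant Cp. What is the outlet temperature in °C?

T_out = 26.1 °C

Adiabatic, steady state ⇒ Σ ṁᵢCp,ᵢ(T_out − Tᵢ) = 0
Σ ṁᵢCp,ᵢTᵢ = 20.1×0.970×50.4 + 25.4×0.970×6.92 = 1153.1
Σ ṁᵢCp,ᵢ = 20.1×0.970 + 25.4×0.970 = 44.135
T_out = 1153.1 / 44.135 = 26.128 °C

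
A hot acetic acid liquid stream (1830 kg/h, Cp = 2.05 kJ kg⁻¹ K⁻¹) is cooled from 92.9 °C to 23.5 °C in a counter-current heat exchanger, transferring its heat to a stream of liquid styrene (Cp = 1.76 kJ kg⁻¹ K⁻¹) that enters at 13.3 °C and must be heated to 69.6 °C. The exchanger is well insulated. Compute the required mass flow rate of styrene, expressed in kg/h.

ṁ_c = 2630 kg/h

Heat released by hot stream: Q = 1830 × 2.05 × (92.9 − 23.5) = 260350 kJ/h
Energy balance on cold side (adiabatic exchanger): Q = ṁ_c·Cp_c·(T_c,out − T_c,in)
ṁ_c = 260350 / [1.76 × (69.6 − 13.3)] = 2627.5 kg/h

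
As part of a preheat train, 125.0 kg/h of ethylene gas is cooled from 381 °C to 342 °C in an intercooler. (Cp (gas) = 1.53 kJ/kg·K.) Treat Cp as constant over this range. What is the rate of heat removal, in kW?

Q_c = 2.07 kW

Q = ṁ·Cp·ΔT = 125.0 × 1.53 × (342 − 381) = -7458.8 kJ/h
Converting: 7458.8 / 3600 s = 2.0719 kW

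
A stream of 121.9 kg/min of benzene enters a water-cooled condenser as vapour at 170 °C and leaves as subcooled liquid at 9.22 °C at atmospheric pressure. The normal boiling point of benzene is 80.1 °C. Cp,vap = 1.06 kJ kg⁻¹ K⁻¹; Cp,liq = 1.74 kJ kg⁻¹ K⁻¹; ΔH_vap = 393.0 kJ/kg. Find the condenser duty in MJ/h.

Q_c = 4470 MJ/h

vapour 170→80.1 °C: -95.294 kJ/kg
condensation at 80.1 °C: -393 kJ/kg
liquid 80.1→9.22 °C: -123.33 kJ/kg
Δh = -95.294 + -393 + -123.33 = -611.63 kJ/kg
Q = ṁ·Δh = 121.9 kg/min × -611.63 kJ/kg = -74557 kJ/min
|Q| = 1242.6 kW = 4473.4 MJ/h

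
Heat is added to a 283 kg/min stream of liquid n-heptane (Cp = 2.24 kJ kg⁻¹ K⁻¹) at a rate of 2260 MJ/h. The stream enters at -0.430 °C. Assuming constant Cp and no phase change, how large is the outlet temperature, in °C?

T_out = 59.0 °C

Q = 2260 MJ/h = 37667 kJ/min
ΔT = Q/(ṁ·Cp) = 37667/(283×2.24) = 59.419 K
T_out = -0.430 + 59.419 = 58.989 °C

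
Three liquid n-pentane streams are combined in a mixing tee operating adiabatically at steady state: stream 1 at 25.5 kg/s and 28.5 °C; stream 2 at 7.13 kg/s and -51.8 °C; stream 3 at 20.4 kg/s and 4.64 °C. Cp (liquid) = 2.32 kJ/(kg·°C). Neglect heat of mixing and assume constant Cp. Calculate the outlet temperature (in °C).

T_out = 8.52 °C

Energy balance with Q = 0: Σ ṁᵢCp,ᵢ(T_out − Tᵢ) = 0
Σ ṁᵢCp,ᵢTᵢ = 25.5×2.32×28.5 + 7.13×2.32×-51.8 + 20.4×2.32×4.64 = 1048.8
Σ ṁᵢCp,ᵢ = 25.5×2.32 + 7.13×2.32 + 20.4×2.32 = 123.03
T_out = 1048.8 / 123.03 = 8.5248 °C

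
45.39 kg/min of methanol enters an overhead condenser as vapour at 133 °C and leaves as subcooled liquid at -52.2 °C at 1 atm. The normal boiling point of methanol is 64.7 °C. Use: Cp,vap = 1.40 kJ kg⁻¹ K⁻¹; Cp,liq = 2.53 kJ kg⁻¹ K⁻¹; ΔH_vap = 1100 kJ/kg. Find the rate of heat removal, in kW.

vapour 133→64.7 °C: -95.62 kJ/kg
condensation at 64.7 °C: -1100 kJ/kg
liquid 64.7→-52.2 °C: -295.76 kJ/kg
Δh = -95.62 + -1100 + -295.76 = -1491.4 kJ/kg
Q = ṁ·Δh = 45.39 kg/min × -1491.4 kJ/kg = -67694 kJ/min
|Q| = 1128.2 kW

Q_c = 1130 kW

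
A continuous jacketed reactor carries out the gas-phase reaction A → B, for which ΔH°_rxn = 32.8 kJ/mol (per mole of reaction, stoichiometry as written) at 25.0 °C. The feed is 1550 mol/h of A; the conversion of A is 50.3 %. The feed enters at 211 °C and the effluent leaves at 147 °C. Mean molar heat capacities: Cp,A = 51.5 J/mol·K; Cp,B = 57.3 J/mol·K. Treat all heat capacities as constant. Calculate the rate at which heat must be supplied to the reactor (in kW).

Q_in = 5.84 kW

Extent of reaction ξ = 0.503 × 1550 = 779.65 mol/h
Reaction term: ξ·ΔH°_rxn = 779.65 × 32.8 = 25573 kJ/h
Sensible, feed 211→25 °C: -14847 kJ/h
Outlet flows (mol/h): A 770.35, B 779.65
Sensible, products 25→147 °C: 10290 kJ/h
Q = ΔH = 21015 kJ/h = 5.8376 kW
Heat supplied = 5.8376 kW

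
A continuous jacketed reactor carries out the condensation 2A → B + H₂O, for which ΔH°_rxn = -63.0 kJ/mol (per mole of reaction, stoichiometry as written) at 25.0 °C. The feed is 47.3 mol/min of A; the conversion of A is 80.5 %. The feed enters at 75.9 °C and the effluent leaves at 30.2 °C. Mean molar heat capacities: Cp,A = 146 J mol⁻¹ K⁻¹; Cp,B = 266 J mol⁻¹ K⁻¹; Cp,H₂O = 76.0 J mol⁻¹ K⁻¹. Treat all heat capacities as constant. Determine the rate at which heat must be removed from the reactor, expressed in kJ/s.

Q_out = 25.2 kJ/s

Extent of reaction ξ = 0.805 × 47.3 / 2 = 19.038 mol/min
Reaction term: ξ·ΔH°_rxn = 19.038 × -63.0 = -1199.4 kJ/min
Sensible, feed 75.9→25 °C: -351.51 kJ/min
Outlet flows (mol/min): A 9.2235, B 19.038, H₂O 19.038
Sensible, products 25→30.2 °C: 40.86 kJ/min
Q = ΔH = -1510.1 kJ/min = -25.168 kW
Heat removed = 25.168 kJ/s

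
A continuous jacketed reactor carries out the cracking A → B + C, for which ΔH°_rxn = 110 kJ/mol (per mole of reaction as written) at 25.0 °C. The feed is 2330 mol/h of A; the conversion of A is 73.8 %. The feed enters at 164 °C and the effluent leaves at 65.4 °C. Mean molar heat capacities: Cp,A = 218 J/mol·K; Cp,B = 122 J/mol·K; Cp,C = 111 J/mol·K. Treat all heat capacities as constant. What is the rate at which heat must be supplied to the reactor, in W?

Extent of reaction ξ = 0.738 × 2330 = 1719.5 mol/h
Reaction term: ξ·ΔH°_rxn = 1719.5 × 110 = 189150 kJ/h
Sensible, feed 164→25 °C: -70604 kJ/h
Outlet flows (mol/h): A 610.46, B 1719.5, C 1719.5
Sensible, products 25→65.4 °C: 21563 kJ/h
Q = ΔH = 140110 kJ/h = 38.919 kW
Heat supplied = 38919 W

Q_in = 38900 W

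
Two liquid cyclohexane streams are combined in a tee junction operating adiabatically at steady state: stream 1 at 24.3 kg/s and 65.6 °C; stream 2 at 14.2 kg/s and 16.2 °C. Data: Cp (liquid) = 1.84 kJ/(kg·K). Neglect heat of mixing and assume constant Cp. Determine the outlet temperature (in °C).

T_out = 47.4 °C

Adiabatic, steady state ⇒ Σ ṁᵢCp,ᵢ(T_out − Tᵢ) = 0
T_out = Σ ṁᵢCp,ᵢTᵢ / Σ ṁᵢCp,ᵢ
      = 3356.4 / 70.84 = 47.38 °C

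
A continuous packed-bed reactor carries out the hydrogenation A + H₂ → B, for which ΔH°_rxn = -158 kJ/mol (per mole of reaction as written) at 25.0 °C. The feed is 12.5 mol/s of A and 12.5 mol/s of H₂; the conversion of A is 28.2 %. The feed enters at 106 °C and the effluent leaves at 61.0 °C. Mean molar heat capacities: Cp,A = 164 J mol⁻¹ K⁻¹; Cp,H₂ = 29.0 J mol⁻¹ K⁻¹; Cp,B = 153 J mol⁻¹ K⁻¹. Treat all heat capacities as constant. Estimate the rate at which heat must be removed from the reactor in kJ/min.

Q_out = 40200 kJ/min

Extent of reaction ξ = 0.282 × 12.5 = 3.525 mol/s
Reaction term: ξ·ΔH°_rxn = 3.525 × -158 = -556.95 kJ/s
Sensible, feed 106→25 °C: -195.41 kJ/s
Outlet flows (mol/s): A 8.975, H₂ 8.975, B 3.525
Sensible, products 25→61.0 °C: 81.774 kJ/s
Q = ΔH = -670.59 kJ/s = -670.59 kW
Heat removed = 40235 kJ/min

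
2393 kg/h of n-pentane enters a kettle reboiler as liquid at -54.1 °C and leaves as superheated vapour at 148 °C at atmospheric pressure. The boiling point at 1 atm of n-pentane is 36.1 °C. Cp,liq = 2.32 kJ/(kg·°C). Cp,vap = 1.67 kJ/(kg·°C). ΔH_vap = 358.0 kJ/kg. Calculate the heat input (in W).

liquid -54.1→36.1 °C: 209.26 kJ/kg
vaporisation at 36.1 °C: 358 kJ/kg
vapour 36.1→148 °C: 186.87 kJ/kg
Δh = 209.26 + 358 + 186.87 = 754.14 kJ/kg
Q = ṁ·Δh = 2393 kg/h × 754.14 kJ/kg = 1.8046e+06 kJ/h
|Q| = 501.29 kW = 501290 W

Q = 501000 W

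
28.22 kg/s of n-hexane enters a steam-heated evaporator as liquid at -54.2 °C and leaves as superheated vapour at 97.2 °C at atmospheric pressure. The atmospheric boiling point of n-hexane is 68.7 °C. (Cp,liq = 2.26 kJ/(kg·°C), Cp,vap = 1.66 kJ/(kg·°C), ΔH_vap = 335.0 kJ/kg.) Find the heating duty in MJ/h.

Q = 67100 MJ/h

liquid -54.2→68.7 °C: 277.75 kJ/kg
vaporisation at 68.7 °C: 335 kJ/kg
vapour 68.7→97.2 °C: 47.31 kJ/kg
Δh = 277.75 + 335 + 47.31 = 660.06 kJ/kg
Q = ṁ·Δh = 28.22 kg/s × 660.06 kJ/kg = 18627 kJ/s
|Q| = 18627 kW = 67057 MJ/h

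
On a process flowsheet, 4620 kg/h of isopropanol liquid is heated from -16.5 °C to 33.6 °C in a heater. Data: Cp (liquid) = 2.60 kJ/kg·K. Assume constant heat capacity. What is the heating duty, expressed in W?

Q = 167000 W

Q = ṁ·Cp·ΔT = 4620 × 2.60 × (33.6 − -16.5) = 601800 kJ/h
Converting: 601800 / 3600 s = 167.17 kW
Heating duty = 167170 W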